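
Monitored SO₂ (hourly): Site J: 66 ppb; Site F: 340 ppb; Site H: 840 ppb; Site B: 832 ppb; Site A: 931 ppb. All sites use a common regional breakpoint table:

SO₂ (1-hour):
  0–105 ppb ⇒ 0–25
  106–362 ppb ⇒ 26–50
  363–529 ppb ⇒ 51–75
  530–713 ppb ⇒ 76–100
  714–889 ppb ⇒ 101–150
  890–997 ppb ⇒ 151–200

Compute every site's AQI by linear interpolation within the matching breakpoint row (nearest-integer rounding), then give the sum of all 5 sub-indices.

Site J: row 0–105 (AQI 0–25). (25−0)·(66−0)/(105−0) + 0 = 25·66/105 + 0 ≈ 15.71 → 16.
Site F: 340 ∈ [106, 362] ↔ index [26, 50].
26 + (340−106)·(50−26)/(362−106) = 26 + 234·24/256 ≈ 47.94, so AQI = 48.
Site H: row 714–889 (AQI 101–150). (150−101)·(840−714)/(889−714) + 101 = 49·126/175 + 101 ≈ 136.28 → 136.
Site B: 832 ∈ [714, 889] ↔ index [101, 150].
101 + (832−714)·(150−101)/(889−714) = 101 + 118·49/175 ≈ 134.04, so AQI = 134.
Site A: row 890–997 (AQI 151–200). (200−151)·(931−890)/(997−890) + 151 = 49·41/107 + 151 ≈ 169.78 → 170.
AQIs: Site J=16, Site F=48, Site H=136, Site B=134, Site A=170. Sum = 16 + 48 + 136 + 134 + 170 = 504.

504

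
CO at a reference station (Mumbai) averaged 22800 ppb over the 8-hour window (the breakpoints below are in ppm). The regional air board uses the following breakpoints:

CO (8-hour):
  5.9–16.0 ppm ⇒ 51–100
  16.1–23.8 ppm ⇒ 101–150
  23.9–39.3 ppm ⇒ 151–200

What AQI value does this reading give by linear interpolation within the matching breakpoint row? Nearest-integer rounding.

Convert: 22800 ppb = 22.8 ppm.
CO: 22.8 lies in 16.1–23.8, so I_lo=101, I_hi=150, C_lo=16.1, C_hi=23.8.
(150−101)/(23.8−16.1) × (22.8−16.1) + 101 = 49/7.7 × 6.7 + 101 ≈ 143.64 → 144.

144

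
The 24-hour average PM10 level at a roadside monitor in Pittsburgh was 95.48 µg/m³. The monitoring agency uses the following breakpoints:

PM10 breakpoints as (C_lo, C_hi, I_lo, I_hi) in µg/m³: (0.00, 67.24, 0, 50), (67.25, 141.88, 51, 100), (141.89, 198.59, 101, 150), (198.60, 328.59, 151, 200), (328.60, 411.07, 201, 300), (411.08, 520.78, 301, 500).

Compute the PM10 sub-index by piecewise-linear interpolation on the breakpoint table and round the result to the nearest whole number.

70

PM10: 95.48 ∈ [67.25, 141.88] ↔ index [51, 100].
51 + (95.48−67.25)·(100−51)/(141.88−67.25) = 51 + 28.23·49/74.63 ≈ 69.54, so AQI = 70.
AQI 70 falls in the Moderate category.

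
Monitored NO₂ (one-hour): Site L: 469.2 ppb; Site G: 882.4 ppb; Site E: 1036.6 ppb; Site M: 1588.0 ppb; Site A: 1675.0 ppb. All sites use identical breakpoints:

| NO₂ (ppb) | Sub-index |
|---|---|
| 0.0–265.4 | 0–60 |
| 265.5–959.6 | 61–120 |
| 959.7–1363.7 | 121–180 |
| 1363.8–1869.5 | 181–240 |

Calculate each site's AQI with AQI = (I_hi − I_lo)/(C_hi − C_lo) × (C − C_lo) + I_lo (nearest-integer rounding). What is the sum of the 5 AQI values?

747

Site L: 469.2 lies in 265.5–959.6, so I_lo=61, I_hi=120, C_lo=265.5, C_hi=959.6.
(120−61)/(959.6−265.5) × (469.2−265.5) + 61 = 59/694.1 × 203.7 + 61 ≈ 78.31 → 78.
Site G: row 265.5–959.6 (AQI 61–120). (120−61)·(882.4−265.5)/(959.6−265.5) + 61 = 59·616.9/694.1 + 61 ≈ 113.44 → 113.
Site E: 1036.6 lies in 959.7–1363.7, so I_lo=121, I_hi=180, C_lo=959.7, C_hi=1363.7.
(180−121)/(1363.7−959.7) × (1036.6−959.7) + 121 = 59/404.0 × 76.9 + 121 ≈ 132.23 → 132.
Site M: 1588.0 lies in 1363.8–1869.5, so I_lo=181, I_hi=240, C_lo=1363.8, C_hi=1869.5.
(240−181)/(1869.5−1363.8) × (1588.0−1363.8) + 181 = 59/505.7 × 224.2 + 181 ≈ 207.16 → 207.
Site A 1675.0: bracket 1363.8–1869.5 → index 181–240; slope 59/505.7, offset 311.2.
AQI = 181 + 59/505.7·311.2 ≈ 217.31 ⇒ 217.
AQIs: Site L=78, Site G=113, Site E=132, Site M=207, Site A=217. Sum = 78 + 113 + 132 + 207 + 217 = 747.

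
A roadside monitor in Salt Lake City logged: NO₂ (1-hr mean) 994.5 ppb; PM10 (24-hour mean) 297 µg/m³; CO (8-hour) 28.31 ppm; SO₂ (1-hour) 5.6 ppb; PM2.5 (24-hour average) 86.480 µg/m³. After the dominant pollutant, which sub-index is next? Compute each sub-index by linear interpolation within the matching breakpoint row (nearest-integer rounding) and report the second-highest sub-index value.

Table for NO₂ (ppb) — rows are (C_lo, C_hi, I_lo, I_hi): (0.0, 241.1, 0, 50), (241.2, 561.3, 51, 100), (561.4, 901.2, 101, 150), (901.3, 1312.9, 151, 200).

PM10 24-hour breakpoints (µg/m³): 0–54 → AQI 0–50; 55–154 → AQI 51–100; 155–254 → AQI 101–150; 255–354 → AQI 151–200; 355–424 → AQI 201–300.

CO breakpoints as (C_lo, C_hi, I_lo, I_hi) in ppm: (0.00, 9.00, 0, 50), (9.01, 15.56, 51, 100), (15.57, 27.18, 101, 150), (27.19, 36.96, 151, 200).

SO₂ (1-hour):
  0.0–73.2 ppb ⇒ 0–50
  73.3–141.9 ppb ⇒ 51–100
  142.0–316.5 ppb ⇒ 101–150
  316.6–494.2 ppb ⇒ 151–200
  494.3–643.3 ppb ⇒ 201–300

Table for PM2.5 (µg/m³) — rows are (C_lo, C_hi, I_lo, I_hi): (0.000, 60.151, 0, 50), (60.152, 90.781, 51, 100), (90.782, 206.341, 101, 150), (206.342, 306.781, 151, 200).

NO₂: row 901.3–1312.9 (AQI 151–200). (200−151)·(994.5−901.3)/(1312.9−901.3) + 151 = 49·93.2/411.6 + 151 ≈ 162.10 → 162.
PM10 297: bracket 255–354 → index 151–200; slope 49/99, offset 42.
AQI = 151 + 49/99·42 ≈ 171.79 ⇒ 172.
CO: 28.31 ∈ [27.19, 36.96] ↔ index [151, 200].
151 + (28.31−27.19)·(200−151)/(36.96−27.19) = 151 + 1.12·49/9.77 ≈ 156.62, so AQI = 157.
SO₂: 5.6 lies in 0.0–73.2, so I_lo=0, I_hi=50, C_lo=0.0, C_hi=73.2.
(50−0)/(73.2−0.0) × (5.6−0.0) + 0 = 50/73.2 × 5.6 + 0 ≈ 3.83 → 4.
PM2.5 86.480: bracket 60.152–90.781 → index 51–100; slope 49/30.629, offset 26.328.
AQI = 51 + 49/30.629·26.328 ≈ 93.12 ⇒ 93.
Sub-indices: NO₂→162, PM10→172, CO→157, SO₂→4, PM2.5→93. Ranked high→low: 172, 162, 157, 93, 4. Second-highest sub-index = 162.

162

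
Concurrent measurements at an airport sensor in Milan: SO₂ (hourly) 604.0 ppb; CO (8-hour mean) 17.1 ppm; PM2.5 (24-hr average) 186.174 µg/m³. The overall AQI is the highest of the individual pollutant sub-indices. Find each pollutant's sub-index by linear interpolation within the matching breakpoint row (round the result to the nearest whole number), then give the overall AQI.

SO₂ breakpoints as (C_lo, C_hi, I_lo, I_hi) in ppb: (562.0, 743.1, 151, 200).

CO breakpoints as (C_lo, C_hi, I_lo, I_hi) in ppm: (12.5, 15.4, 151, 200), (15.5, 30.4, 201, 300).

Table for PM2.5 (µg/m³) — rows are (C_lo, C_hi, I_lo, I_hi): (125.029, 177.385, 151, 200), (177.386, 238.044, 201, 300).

215

SO₂ 604.0: bracket 562.0–743.1 → index 151–200; slope 49/181.1, offset 42.0.
AQI = 151 + 49/181.1·42.0 ≈ 162.36 ⇒ 162.
CO: 17.1 ∈ [15.5, 30.4] ↔ index [201, 300].
201 + (17.1−15.5)·(300−201)/(30.4−15.5) = 201 + 1.6·99/14.9 ≈ 211.63, so AQI = 212.
PM2.5: row 177.386–238.044 (AQI 201–300). (300−201)·(186.174−177.386)/(238.044−177.386) + 201 = 99·8.788/60.658 + 201 ≈ 215.34 → 215.
Sub-indices: SO₂→162, CO→212, PM2.5→215. Overall AQI = max = 215; dominant pollutant is PM2.5.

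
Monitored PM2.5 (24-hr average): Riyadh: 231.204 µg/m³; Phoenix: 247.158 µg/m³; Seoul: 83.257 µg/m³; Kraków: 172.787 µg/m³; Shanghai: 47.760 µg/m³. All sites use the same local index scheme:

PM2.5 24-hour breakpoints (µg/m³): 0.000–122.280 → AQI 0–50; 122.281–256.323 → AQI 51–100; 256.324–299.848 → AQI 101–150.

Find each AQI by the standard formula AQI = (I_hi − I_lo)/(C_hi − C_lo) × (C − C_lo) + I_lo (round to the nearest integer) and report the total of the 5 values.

Riyadh: row 122.281–256.323 (AQI 51–100). (100−51)·(231.204−122.281)/(256.323−122.281) + 51 = 49·108.923/134.042 + 51 ≈ 90.82 → 91.
Phoenix: row 122.281–256.323 (AQI 51–100). (100−51)·(247.158−122.281)/(256.323−122.281) + 51 = 49·124.877/134.042 + 51 ≈ 96.65 → 97.
Seoul: 83.257 lies in 0.000–122.280, so I_lo=0, I_hi=50, C_lo=0.000, C_hi=122.280.
(50−0)/(122.280−0.000) × (83.257−0.000) + 0 = 50/122.280 × 83.257 + 0 ≈ 34.04 → 34.
Kraków: 172.787 lies in 122.281–256.323, so I_lo=51, I_hi=100, C_lo=122.281, C_hi=256.323.
(100−51)/(256.323−122.281) × (172.787−122.281) + 51 = 49/134.042 × 50.506 + 51 ≈ 69.46 → 69.
Shanghai: 47.760 ∈ [0.000, 122.280] ↔ index [0, 50].
0 + (47.760−0.000)·(50−0)/(122.280−0.000) = 0 + 47.760·50/122.280 ≈ 19.53, so AQI = 20.
AQIs: Riyadh=91, Phoenix=97, Seoul=34, Kraków=69, Shanghai=20. Sum = 91 + 97 + 34 + 69 + 20 = 311.

311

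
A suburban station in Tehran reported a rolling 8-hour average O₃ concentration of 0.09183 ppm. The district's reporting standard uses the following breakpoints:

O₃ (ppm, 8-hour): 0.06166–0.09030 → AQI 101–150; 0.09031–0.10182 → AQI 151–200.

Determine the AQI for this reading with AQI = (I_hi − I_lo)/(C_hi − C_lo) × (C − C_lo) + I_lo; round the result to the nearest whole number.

157

O₃: row 0.09031–0.10182 (AQI 151–200). (200−151)·(0.09183−0.09031)/(0.10182−0.09031) + 151 = 49·0.00152/0.01151 + 151 ≈ 157.47 → 157.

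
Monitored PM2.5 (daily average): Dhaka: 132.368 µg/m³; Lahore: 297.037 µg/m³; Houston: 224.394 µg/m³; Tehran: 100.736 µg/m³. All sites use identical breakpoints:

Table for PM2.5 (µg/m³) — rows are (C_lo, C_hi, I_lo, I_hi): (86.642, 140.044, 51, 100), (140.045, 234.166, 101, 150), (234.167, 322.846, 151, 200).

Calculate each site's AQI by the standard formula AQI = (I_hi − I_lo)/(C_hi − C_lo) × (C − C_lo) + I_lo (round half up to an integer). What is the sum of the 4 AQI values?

488

Dhaka: 132.368 ∈ [86.642, 140.044] ↔ index [51, 100].
51 + (132.368−86.642)·(100−51)/(140.044−86.642) = 51 + 45.726·49/53.402 ≈ 92.96, so AQI = 93.
Lahore: 297.037 lies in 234.167–322.846, so I_lo=151, I_hi=200, C_lo=234.167, C_hi=322.846.
(200−151)/(322.846−234.167) × (297.037−234.167) + 151 = 49/88.679 × 62.870 + 151 ≈ 185.74 → 186.
Houston: 224.394 ∈ [140.045, 234.166] ↔ index [101, 150].
101 + (224.394−140.045)·(150−101)/(234.166−140.045) = 101 + 84.349·49/94.121 ≈ 144.91, so AQI = 145.
Tehran: row 86.642–140.044 (AQI 51–100). (100−51)·(100.736−86.642)/(140.044−86.642) + 51 = 49·14.094/53.402 + 51 ≈ 63.93 → 64.
AQIs: Dhaka=93, Lahore=186, Houston=145, Tehran=64. Sum = 93 + 186 + 145 + 64 = 488.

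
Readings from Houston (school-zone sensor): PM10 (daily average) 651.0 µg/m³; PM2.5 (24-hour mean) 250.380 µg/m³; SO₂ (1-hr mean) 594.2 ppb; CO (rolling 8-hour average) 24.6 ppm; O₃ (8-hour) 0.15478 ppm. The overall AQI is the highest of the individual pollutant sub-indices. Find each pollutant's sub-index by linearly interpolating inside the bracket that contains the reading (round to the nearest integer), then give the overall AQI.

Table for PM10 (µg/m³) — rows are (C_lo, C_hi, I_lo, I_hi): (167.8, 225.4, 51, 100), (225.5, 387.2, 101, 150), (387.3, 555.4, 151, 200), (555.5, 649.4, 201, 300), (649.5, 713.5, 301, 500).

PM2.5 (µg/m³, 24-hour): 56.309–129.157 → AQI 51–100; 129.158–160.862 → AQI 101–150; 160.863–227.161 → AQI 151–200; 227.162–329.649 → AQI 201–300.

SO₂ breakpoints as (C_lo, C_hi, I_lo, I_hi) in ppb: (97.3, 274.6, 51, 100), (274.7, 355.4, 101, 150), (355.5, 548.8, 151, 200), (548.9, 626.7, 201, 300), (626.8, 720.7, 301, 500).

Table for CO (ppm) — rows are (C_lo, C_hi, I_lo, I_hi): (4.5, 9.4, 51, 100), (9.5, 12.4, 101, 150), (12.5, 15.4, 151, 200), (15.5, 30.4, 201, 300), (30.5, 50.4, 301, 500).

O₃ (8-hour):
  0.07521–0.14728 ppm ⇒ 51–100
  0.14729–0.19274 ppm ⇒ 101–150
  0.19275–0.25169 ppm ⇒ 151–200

306

PM10: 651.0 lies in 649.5–713.5, so I_lo=301, I_hi=500, C_lo=649.5, C_hi=713.5.
(500−301)/(713.5−649.5) × (651.0−649.5) + 301 = 199/64.0 × 1.5 + 301 ≈ 305.66 → 306.
PM2.5: 250.380 ∈ [227.162, 329.649] ↔ index [201, 300].
201 + (250.380−227.162)·(300−201)/(329.649−227.162) = 201 + 23.218·99/102.487 ≈ 223.43, so AQI = 223.
SO₂: 594.2 lies in 548.9–626.7, so I_lo=201, I_hi=300, C_lo=548.9, C_hi=626.7.
(300−201)/(626.7−548.9) × (594.2−548.9) + 201 = 99/77.8 × 45.3 + 201 ≈ 258.64 → 259.
CO: 24.6 ∈ [15.5, 30.4] ↔ index [201, 300].
201 + (24.6−15.5)·(300−201)/(30.4−15.5) = 201 + 9.1·99/14.9 ≈ 261.46, so AQI = 261.
O₃: row 0.14729–0.19274 (AQI 101–150). (150−101)·(0.15478−0.14729)/(0.19274−0.14729) + 101 = 49·0.00749/0.04545 + 101 ≈ 109.08 → 109.
Sub-indices: PM10→306, PM2.5→223, SO₂→259, CO→261, O₃→109. Overall AQI = max = 306; dominant pollutant is PM10.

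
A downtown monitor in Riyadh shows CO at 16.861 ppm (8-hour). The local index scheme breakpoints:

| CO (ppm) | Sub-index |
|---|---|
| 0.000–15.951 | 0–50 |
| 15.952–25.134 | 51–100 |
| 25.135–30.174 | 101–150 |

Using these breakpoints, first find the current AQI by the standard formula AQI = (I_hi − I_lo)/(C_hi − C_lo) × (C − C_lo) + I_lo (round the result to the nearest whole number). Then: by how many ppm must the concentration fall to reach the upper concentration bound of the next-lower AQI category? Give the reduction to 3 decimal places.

CO: 16.861 lies in 15.952–25.134, so I_lo=51, I_hi=100, C_lo=15.952, C_hi=25.134.
(100−51)/(25.134−15.952) × (16.861−15.952) + 51 = 49/9.182 × 0.909 + 51 ≈ 55.85 → 56.
Current AQI 56 is in the Moderate range (51–100). The next-lower category tops out at AQI 50, whose upper concentration bound is 15.951 ppm.
Reduction needed = 16.861 − 15.951 = 0.910 ppm.

0.910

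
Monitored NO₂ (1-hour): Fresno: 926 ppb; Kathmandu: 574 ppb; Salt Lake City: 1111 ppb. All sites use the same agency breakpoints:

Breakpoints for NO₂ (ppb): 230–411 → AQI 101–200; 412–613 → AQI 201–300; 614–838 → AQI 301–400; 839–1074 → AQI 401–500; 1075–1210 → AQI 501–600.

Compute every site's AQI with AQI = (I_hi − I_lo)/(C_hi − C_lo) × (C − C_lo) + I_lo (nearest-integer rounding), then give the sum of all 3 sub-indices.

1246

Fresno: 926 lies in 839–1074, so I_lo=401, I_hi=500, C_lo=839, C_hi=1074.
(500−401)/(1074−839) × (926−839) + 401 = 99/235 × 87 + 401 ≈ 437.65 → 438.
Kathmandu: 574 ∈ [412, 613] ↔ index [201, 300].
201 + (574−412)·(300−201)/(613−412) = 201 + 162·99/201 ≈ 280.79, so AQI = 281.
Salt Lake City: 1111 ∈ [1075, 1210] ↔ index [501, 600].
501 + (1111−1075)·(600−501)/(1210−1075) = 501 + 36·99/135 ≈ 527.40, so AQI = 527.
AQIs: Fresno=438, Kathmandu=281, Salt Lake City=527. Sum = 438 + 281 + 527 = 1246.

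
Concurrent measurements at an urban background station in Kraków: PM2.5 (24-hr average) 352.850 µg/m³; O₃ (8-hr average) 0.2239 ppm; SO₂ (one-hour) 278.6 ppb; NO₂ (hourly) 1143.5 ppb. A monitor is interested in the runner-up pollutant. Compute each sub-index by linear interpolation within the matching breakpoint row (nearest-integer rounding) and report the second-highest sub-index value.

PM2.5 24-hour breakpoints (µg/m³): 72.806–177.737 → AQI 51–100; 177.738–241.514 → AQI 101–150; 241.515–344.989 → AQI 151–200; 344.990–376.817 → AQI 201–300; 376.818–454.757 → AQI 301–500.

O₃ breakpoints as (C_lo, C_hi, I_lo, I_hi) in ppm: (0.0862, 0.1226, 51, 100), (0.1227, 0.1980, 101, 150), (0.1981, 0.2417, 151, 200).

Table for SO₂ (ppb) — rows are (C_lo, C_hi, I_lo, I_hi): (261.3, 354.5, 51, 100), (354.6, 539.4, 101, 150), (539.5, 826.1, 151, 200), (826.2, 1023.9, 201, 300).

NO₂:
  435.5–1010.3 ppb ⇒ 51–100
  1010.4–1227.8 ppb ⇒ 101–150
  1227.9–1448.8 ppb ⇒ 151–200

180

PM2.5: 352.850 ∈ [344.990, 376.817] ↔ index [201, 300].
201 + (352.850−344.990)·(300−201)/(376.817−344.990) = 201 + 7.860·99/31.827 ≈ 225.45, so AQI = 225.
O₃: row 0.1981–0.2417 (AQI 151–200). (200−151)·(0.2239−0.1981)/(0.2417−0.1981) + 151 = 49·0.0258/0.0436 + 151 ≈ 180.00 → 180.
SO₂: 278.6 lies in 261.3–354.5, so I_lo=51, I_hi=100, C_lo=261.3, C_hi=354.5.
(100−51)/(354.5−261.3) × (278.6−261.3) + 51 = 49/93.2 × 17.3 + 51 ≈ 60.10 → 60.
NO₂ 1143.5: bracket 1010.4–1227.8 → index 101–150; slope 49/217.4, offset 133.1.
AQI = 101 + 49/217.4·133.1 ≈ 131.00 ⇒ 131.
Sub-indices: PM2.5→225, O₃→180, SO₂→60, NO₂→131. Ranked high→low: 225, 180, 131, 60. Second-highest sub-index = 180.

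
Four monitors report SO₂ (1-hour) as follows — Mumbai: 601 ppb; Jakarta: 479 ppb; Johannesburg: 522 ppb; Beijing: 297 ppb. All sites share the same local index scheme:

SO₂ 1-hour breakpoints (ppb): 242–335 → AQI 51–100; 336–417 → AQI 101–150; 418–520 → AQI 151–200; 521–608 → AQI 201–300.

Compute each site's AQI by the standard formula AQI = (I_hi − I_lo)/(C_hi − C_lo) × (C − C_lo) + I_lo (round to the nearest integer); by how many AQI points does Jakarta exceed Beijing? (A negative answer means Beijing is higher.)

100

Mumbai 601: bracket 521–608 → index 201–300; slope 99/87, offset 80.
AQI = 201 + 99/87·80 ≈ 292.03 ⇒ 292.
Jakarta 479: bracket 418–520 → index 151–200; slope 49/102, offset 61.
AQI = 151 + 49/102·61 ≈ 180.30 ⇒ 180.
Johannesburg: 522 ∈ [521, 608] ↔ index [201, 300].
201 + (522−521)·(300−201)/(608−521) = 201 + 1·99/87 ≈ 202.14, so AQI = 202.
Beijing: 297 lies in 242–335, so I_lo=51, I_hi=100, C_lo=242, C_hi=335.
(100−51)/(335−242) × (297−242) + 51 = 49/93 × 55 + 51 ≈ 79.98 → 80.
AQIs: Mumbai=292, Jakarta=180, Johannesburg=202, Beijing=80. Jakarta (180) − Beijing (80) = 100.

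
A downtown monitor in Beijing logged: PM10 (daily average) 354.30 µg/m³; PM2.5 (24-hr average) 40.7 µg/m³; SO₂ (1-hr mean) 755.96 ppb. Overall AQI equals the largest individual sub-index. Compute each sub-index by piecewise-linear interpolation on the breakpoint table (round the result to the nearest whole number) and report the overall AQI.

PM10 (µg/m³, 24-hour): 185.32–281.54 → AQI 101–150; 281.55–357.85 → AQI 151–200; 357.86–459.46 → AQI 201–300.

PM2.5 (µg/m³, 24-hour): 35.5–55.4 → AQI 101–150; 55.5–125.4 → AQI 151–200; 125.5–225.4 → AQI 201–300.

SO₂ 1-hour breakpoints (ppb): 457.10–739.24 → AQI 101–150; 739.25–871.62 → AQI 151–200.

PM10 354.30: bracket 281.55–357.85 → index 151–200; slope 49/76.30, offset 72.75.
AQI = 151 + 49/76.30·72.75 ≈ 197.72 ⇒ 198.
PM2.5: 40.7 lies in 35.5–55.4, so I_lo=101, I_hi=150, C_lo=35.5, C_hi=55.4.
(150−101)/(55.4−35.5) × (40.7−35.5) + 101 = 49/19.9 × 5.2 + 101 ≈ 113.80 → 114.
SO₂: 755.96 lies in 739.25–871.62, so I_lo=151, I_hi=200, C_lo=739.25, C_hi=871.62.
(200−151)/(871.62−739.25) × (755.96−739.25) + 151 = 49/132.37 × 16.71 + 151 ≈ 157.19 → 157.
Sub-indices: PM10→198, PM2.5→114, SO₂→157. Overall AQI = max = 198; dominant pollutant is PM10.
AQI 198: Unhealthy.

198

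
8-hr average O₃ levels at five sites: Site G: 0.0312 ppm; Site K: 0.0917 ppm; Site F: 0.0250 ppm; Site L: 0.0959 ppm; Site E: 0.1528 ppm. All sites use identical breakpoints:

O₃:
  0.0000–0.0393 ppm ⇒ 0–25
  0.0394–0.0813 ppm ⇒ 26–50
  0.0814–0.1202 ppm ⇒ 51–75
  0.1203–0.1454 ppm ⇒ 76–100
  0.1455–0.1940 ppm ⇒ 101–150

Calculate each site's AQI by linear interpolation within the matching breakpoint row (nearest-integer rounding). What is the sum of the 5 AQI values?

Site G 0.0312: bracket 0.0000–0.0393 → index 0–25; slope 25/0.0393, offset 0.0312.
AQI = 0 + 25/0.0393·0.0312 ≈ 19.85 ⇒ 20.
Site K: 0.0917 ∈ [0.0814, 0.1202] ↔ index [51, 75].
51 + (0.0917−0.0814)·(75−51)/(0.1202−0.0814) = 51 + 0.0103·24/0.0388 ≈ 57.37, so AQI = 57.
Site F: 0.0250 lies in 0.0000–0.0393, so I_lo=0, I_hi=25, C_lo=0.0000, C_hi=0.0393.
(25−0)/(0.0393−0.0000) × (0.0250−0.0000) + 0 = 25/0.0393 × 0.0250 + 0 ≈ 15.90 → 16.
Site L: 0.0959 lies in 0.0814–0.1202, so I_lo=51, I_hi=75, C_lo=0.0814, C_hi=0.1202.
(75−51)/(0.1202−0.0814) × (0.0959−0.0814) + 51 = 24/0.0388 × 0.0145 + 51 ≈ 59.97 → 60.
Site E: row 0.1455–0.1940 (AQI 101–150). (150−101)·(0.1528−0.1455)/(0.1940−0.1455) + 101 = 49·0.0073/0.0485 + 101 ≈ 108.38 → 108.
AQIs: Site G=20, Site K=57, Site F=16, Site L=60, Site E=108. Sum = 20 + 57 + 16 + 60 + 108 = 261.

261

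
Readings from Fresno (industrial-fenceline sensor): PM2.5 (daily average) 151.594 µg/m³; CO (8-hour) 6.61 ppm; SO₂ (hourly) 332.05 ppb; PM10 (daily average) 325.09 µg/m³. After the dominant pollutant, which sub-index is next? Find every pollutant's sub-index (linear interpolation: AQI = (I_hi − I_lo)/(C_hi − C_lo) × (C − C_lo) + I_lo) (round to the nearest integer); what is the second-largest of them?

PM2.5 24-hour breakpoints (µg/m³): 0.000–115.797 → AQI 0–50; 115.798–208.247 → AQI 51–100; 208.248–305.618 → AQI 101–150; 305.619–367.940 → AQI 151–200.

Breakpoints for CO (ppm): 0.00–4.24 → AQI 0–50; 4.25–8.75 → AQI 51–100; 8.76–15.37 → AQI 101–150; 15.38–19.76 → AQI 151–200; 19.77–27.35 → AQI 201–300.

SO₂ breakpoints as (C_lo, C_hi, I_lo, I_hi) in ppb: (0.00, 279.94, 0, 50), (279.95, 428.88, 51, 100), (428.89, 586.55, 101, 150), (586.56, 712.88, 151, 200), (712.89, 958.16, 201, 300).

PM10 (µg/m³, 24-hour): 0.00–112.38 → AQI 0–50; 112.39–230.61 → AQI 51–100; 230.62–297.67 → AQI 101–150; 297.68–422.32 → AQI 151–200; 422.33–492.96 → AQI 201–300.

77

PM2.5: 151.594 lies in 115.798–208.247, so I_lo=51, I_hi=100, C_lo=115.798, C_hi=208.247.
(100−51)/(208.247−115.798) × (151.594−115.798) + 51 = 49/92.449 × 35.796 + 51 ≈ 69.97 → 70.
CO: row 4.25–8.75 (AQI 51–100). (100−51)·(6.61−4.25)/(8.75−4.25) + 51 = 49·2.36/4.50 + 51 ≈ 76.70 → 77.
SO₂: 332.05 lies in 279.95–428.88, so I_lo=51, I_hi=100, C_lo=279.95, C_hi=428.88.
(100−51)/(428.88−279.95) × (332.05−279.95) + 51 = 49/148.93 × 52.10 + 51 ≈ 68.14 → 68.
PM10: 325.09 ∈ [297.68, 422.32] ↔ index [151, 200].
151 + (325.09−297.68)·(200−151)/(422.32−297.68) = 151 + 27.41·49/124.64 ≈ 161.78, so AQI = 162.
Sub-indices: PM2.5→70, CO→77, SO₂→68, PM10→162. Ranked high→low: 162, 77, 70, 68. Second-highest sub-index = 77.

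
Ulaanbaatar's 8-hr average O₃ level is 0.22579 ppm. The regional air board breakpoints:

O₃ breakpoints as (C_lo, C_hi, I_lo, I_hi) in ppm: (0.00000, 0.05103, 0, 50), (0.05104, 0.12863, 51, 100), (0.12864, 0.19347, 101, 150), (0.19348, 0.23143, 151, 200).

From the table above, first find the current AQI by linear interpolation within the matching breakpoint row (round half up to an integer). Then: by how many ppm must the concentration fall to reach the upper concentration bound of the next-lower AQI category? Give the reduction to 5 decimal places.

O₃: 0.22579 ∈ [0.19348, 0.23143] ↔ index [151, 200].
151 + (0.22579−0.19348)·(200−151)/(0.23143−0.19348) = 151 + 0.03231·49/0.03795 ≈ 192.72, so AQI = 193.
Current AQI 193 is in the Unhealthy range (151–200). The next-lower category tops out at AQI 150, whose upper concentration bound is 0.19347 ppm.
Reduction needed = 0.22579 − 0.19347 = 0.03232 ppm.

0.03232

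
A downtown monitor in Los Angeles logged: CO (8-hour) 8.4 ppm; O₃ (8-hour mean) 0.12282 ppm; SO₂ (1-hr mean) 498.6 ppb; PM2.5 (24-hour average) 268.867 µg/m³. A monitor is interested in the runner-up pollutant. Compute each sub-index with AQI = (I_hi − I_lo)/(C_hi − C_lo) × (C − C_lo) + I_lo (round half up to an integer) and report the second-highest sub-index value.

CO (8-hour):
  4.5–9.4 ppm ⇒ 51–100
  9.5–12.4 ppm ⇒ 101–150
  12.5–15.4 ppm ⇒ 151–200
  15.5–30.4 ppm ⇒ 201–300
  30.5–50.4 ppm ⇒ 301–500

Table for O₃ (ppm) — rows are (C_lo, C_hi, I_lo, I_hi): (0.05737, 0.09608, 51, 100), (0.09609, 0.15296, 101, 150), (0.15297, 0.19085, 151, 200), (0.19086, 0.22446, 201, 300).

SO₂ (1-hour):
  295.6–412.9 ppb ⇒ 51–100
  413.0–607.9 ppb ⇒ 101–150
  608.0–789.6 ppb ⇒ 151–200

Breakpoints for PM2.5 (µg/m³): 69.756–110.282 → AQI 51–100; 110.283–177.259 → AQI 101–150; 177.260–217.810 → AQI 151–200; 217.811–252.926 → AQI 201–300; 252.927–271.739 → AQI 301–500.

124

CO 8.4: bracket 4.5–9.4 → index 51–100; slope 49/4.9, offset 3.9.
AQI = 51 + 49/4.9·3.9 ≈ 90.00 ⇒ 90.
O₃: row 0.09609–0.15296 (AQI 101–150). (150−101)·(0.12282−0.09609)/(0.15296−0.09609) + 101 = 49·0.02673/0.05687 + 101 ≈ 124.03 → 124.
SO₂: 498.6 ∈ [413.0, 607.9] ↔ index [101, 150].
101 + (498.6−413.0)·(150−101)/(607.9−413.0) = 101 + 85.6·49/194.9 ≈ 122.52, so AQI = 123.
PM2.5: 268.867 lies in 252.927–271.739, so I_lo=301, I_hi=500, C_lo=252.927, C_hi=271.739.
(500−301)/(271.739−252.927) × (268.867−252.927) + 301 = 199/18.812 × 15.940 + 301 ≈ 469.62 → 470.
Sub-indices: CO→90, O₃→124, SO₂→123, PM2.5→470. Ranked high→low: 470, 124, 123, 90. Second-highest sub-index = 124.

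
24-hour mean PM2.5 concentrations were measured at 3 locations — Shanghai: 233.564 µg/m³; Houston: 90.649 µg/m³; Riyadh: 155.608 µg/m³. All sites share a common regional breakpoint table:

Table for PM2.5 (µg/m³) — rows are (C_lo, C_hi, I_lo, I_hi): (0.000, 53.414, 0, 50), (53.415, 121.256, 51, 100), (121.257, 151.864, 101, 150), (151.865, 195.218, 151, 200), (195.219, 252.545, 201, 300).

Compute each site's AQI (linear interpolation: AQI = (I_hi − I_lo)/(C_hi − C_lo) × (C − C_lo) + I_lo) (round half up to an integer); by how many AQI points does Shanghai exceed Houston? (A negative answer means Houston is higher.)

189

Shanghai 233.564: bracket 195.219–252.545 → index 201–300; slope 99/57.326, offset 38.345.
AQI = 201 + 99/57.326·38.345 ≈ 267.22 ⇒ 267.
Houston 90.649: bracket 53.415–121.256 → index 51–100; slope 49/67.841, offset 37.234.
AQI = 51 + 49/67.841·37.234 ≈ 77.89 ⇒ 78.
Riyadh: 155.608 lies in 151.865–195.218, so I_lo=151, I_hi=200, C_lo=151.865, C_hi=195.218.
(200−151)/(195.218−151.865) × (155.608−151.865) + 151 = 49/43.353 × 3.743 + 151 ≈ 155.23 → 155.
AQIs: Shanghai=267, Houston=78, Riyadh=155. Shanghai (267) − Houston (78) = 189.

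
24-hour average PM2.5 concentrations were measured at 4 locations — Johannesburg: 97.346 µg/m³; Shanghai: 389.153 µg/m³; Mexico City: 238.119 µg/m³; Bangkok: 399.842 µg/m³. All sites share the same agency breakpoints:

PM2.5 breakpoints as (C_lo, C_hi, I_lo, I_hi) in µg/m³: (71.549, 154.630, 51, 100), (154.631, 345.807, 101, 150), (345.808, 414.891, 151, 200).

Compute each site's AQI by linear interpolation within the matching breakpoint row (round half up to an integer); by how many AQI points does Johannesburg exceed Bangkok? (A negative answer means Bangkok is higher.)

-123

Johannesburg: 97.346 lies in 71.549–154.630, so I_lo=51, I_hi=100, C_lo=71.549, C_hi=154.630.
(100−51)/(154.630−71.549) × (97.346−71.549) + 51 = 49/83.081 × 25.797 + 51 ≈ 66.21 → 66.
Shanghai 389.153: bracket 345.808–414.891 → index 151–200; slope 49/69.083, offset 43.345.
AQI = 151 + 49/69.083·43.345 ≈ 181.74 ⇒ 182.
Mexico City: 238.119 ∈ [154.631, 345.807] ↔ index [101, 150].
101 + (238.119−154.631)·(150−101)/(345.807−154.631) = 101 + 83.488·49/191.176 ≈ 122.40, so AQI = 122.
Bangkok 399.842: bracket 345.808–414.891 → index 151–200; slope 49/69.083, offset 54.034.
AQI = 151 + 49/69.083·54.034 ≈ 189.33 ⇒ 189.
AQIs: Johannesburg=66, Shanghai=182, Mexico City=122, Bangkok=189. Johannesburg (66) − Bangkok (189) = -123.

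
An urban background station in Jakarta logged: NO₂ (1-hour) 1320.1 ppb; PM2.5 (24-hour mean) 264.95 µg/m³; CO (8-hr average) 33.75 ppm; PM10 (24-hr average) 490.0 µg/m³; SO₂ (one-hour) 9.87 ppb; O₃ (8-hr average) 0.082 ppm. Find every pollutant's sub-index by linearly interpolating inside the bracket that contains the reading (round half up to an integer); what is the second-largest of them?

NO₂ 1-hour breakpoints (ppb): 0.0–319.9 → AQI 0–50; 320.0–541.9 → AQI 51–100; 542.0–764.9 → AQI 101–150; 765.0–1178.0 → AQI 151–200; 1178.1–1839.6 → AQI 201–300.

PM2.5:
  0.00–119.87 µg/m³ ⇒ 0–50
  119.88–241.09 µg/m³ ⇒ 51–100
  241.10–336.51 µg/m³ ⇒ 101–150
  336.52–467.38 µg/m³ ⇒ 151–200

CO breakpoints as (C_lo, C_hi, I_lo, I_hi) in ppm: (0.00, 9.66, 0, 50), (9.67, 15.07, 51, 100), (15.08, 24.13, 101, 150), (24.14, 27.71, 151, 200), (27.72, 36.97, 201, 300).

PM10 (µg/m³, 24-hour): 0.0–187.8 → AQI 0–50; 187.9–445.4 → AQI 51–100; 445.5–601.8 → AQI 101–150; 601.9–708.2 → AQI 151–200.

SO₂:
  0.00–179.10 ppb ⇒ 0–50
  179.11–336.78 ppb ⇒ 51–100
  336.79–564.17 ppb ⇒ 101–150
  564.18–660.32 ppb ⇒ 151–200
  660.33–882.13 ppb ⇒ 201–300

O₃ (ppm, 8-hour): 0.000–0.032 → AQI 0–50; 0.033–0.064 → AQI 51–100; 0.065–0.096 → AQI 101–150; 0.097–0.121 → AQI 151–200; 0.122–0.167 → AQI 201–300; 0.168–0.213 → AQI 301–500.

222

NO₂: row 1178.1–1839.6 (AQI 201–300). (300−201)·(1320.1−1178.1)/(1839.6−1178.1) + 201 = 99·142.0/661.5 + 201 ≈ 222.25 → 222.
PM2.5: 264.95 lies in 241.10–336.51, so I_lo=101, I_hi=150, C_lo=241.10, C_hi=336.51.
(150−101)/(336.51−241.10) × (264.95−241.10) + 101 = 49/95.41 × 23.85 + 101 ≈ 113.25 → 113.
CO: 33.75 lies in 27.72–36.97, so I_lo=201, I_hi=300, C_lo=27.72, C_hi=36.97.
(300−201)/(36.97−27.72) × (33.75−27.72) + 201 = 99/9.25 × 6.03 + 201 ≈ 265.54 → 266.
PM10 490.0: bracket 445.5–601.8 → index 101–150; slope 49/156.3, offset 44.5.
AQI = 101 + 49/156.3·44.5 ≈ 114.95 ⇒ 115.
SO₂: 9.87 lies in 0.00–179.10, so I_lo=0, I_hi=50, C_lo=0.00, C_hi=179.10.
(50−0)/(179.10−0.00) × (9.87−0.00) + 0 = 50/179.10 × 9.87 + 0 ≈ 2.76 → 3.
O₃: 0.082 ∈ [0.065, 0.096] ↔ index [101, 150].
101 + (0.082−0.065)·(150−101)/(0.096−0.065) = 101 + 0.017·49/0.031 ≈ 127.87, so AQI = 128.
Sub-indices: NO₂→222, PM2.5→113, CO→266, PM10→115, SO₂→3, O₃→128. Ranked high→low: 266, 222, 128, 115, 113, 3. Second-highest sub-index = 222.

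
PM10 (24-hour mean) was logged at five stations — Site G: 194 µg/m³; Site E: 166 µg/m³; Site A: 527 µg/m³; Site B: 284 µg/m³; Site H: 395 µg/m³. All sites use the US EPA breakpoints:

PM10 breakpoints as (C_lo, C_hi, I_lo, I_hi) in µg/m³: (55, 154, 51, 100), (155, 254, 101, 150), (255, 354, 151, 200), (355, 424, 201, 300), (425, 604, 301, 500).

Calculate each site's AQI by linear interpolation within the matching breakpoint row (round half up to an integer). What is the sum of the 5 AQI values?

Site G: 194 ∈ [155, 254] ↔ index [101, 150].
101 + (194−155)·(150−101)/(254−155) = 101 + 39·49/99 ≈ 120.30, so AQI = 120.
Site E: 166 lies in 155–254, so I_lo=101, I_hi=150, C_lo=155, C_hi=254.
(150−101)/(254−155) × (166−155) + 101 = 49/99 × 11 + 101 ≈ 106.44 → 106.
Site A: 527 lies in 425–604, so I_lo=301, I_hi=500, C_lo=425, C_hi=604.
(500−301)/(604−425) × (527−425) + 301 = 199/179 × 102 + 301 ≈ 414.40 → 414.
Site B 284: bracket 255–354 → index 151–200; slope 49/99, offset 29.
AQI = 151 + 49/99·29 ≈ 165.35 ⇒ 165.
Site H: 395 lies in 355–424, so I_lo=201, I_hi=300, C_lo=355, C_hi=424.
(300−201)/(424−355) × (395−355) + 201 = 99/69 × 40 + 201 ≈ 258.39 → 258.
AQIs: Site G=120, Site E=106, Site A=414, Site B=165, Site H=258. Sum = 120 + 106 + 414 + 165 + 258 = 1063.

1063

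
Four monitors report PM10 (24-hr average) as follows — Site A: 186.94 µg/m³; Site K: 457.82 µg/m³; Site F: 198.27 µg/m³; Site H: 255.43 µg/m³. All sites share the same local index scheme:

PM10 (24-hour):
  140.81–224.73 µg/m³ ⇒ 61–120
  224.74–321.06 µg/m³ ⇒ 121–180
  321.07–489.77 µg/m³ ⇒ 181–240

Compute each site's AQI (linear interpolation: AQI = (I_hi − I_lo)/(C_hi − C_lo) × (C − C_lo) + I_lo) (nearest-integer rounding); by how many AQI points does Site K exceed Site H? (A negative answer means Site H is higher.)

89

Site A 186.94: bracket 140.81–224.73 → index 61–120; slope 59/83.92, offset 46.13.
AQI = 61 + 59/83.92·46.13 ≈ 93.43 ⇒ 93.
Site K: 457.82 ∈ [321.07, 489.77] ↔ index [181, 240].
181 + (457.82−321.07)·(240−181)/(489.77−321.07) = 181 + 136.75·59/168.70 ≈ 228.83, so AQI = 229.
Site F 198.27: bracket 140.81–224.73 → index 61–120; slope 59/83.92, offset 57.46.
AQI = 61 + 59/83.92·57.46 ≈ 101.40 ⇒ 101.
Site H: 255.43 ∈ [224.74, 321.06] ↔ index [121, 180].
121 + (255.43−224.74)·(180−121)/(321.06−224.74) = 121 + 30.69·59/96.32 ≈ 139.80, so AQI = 140.
AQIs: Site A=93, Site K=229, Site F=101, Site H=140. Site K (229) − Site H (140) = 89.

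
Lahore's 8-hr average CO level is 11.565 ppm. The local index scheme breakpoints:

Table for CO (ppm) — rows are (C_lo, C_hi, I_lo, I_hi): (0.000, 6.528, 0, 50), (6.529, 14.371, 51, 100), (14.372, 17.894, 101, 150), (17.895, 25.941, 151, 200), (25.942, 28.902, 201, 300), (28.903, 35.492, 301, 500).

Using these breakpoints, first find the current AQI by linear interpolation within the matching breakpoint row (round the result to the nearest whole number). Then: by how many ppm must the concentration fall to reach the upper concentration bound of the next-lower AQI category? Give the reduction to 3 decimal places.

CO: row 6.529–14.371 (AQI 51–100). (100−51)·(11.565−6.529)/(14.371−6.529) + 51 = 49·5.036/7.842 + 51 ≈ 82.47 → 82.
Current AQI 82 is in the Moderate range (51–100). The next-lower category tops out at AQI 50, whose upper concentration bound is 6.528 ppm.
Reduction needed = 11.565 − 6.528 = 5.037 ppm.

5.037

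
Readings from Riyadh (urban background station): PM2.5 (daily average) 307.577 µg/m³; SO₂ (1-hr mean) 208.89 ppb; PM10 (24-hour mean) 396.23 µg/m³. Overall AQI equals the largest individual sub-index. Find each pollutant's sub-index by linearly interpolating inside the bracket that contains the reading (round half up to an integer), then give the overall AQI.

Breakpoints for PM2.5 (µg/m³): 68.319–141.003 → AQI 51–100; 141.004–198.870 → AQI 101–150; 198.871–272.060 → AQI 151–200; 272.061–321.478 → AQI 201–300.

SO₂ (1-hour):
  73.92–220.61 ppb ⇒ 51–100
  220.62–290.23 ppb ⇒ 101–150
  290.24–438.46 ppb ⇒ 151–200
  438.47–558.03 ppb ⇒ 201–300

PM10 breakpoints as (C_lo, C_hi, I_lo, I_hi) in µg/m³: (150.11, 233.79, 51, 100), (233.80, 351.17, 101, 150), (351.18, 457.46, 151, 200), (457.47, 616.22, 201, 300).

272

PM2.5 307.577: bracket 272.061–321.478 → index 201–300; slope 99/49.417, offset 35.516.
AQI = 201 + 99/49.417·35.516 ≈ 272.15 ⇒ 272.
SO₂: 208.89 lies in 73.92–220.61, so I_lo=51, I_hi=100, C_lo=73.92, C_hi=220.61.
(100−51)/(220.61−73.92) × (208.89−73.92) + 51 = 49/146.69 × 134.97 + 51 ≈ 96.09 → 96.
PM10: 396.23 ∈ [351.18, 457.46] ↔ index [151, 200].
151 + (396.23−351.18)·(200−151)/(457.46−351.18) = 151 + 45.05·49/106.28 ≈ 171.77, so AQI = 172.
Sub-indices: PM2.5→272, SO₂→96, PM10→172. Overall AQI = max = 272; dominant pollutant is PM2.5.
AQI 272: Very Unhealthy.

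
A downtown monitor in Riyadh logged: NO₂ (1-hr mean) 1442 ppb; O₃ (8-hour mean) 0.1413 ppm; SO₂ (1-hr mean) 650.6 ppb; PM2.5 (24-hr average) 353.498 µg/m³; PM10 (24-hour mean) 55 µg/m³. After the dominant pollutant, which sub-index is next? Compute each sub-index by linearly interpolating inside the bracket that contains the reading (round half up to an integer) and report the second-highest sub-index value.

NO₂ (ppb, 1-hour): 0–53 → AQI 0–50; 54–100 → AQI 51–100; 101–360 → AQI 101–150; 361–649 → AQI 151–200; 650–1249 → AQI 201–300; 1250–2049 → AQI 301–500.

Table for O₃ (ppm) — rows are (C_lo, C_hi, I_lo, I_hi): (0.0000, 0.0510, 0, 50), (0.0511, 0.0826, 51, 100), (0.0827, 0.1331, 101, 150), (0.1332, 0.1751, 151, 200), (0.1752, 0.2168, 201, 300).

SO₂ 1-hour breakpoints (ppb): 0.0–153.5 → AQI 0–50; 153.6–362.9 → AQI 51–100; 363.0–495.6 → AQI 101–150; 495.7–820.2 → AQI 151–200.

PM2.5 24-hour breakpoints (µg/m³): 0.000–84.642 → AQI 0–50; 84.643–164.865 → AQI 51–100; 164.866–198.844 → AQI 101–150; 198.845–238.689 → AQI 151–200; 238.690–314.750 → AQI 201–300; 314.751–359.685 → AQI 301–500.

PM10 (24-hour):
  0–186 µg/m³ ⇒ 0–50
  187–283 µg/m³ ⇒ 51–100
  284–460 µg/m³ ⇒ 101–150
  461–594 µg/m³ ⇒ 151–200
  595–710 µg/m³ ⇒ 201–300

NO₂: row 1250–2049 (AQI 301–500). (500−301)·(1442−1250)/(2049−1250) + 301 = 199·192/799 + 301 ≈ 348.82 → 349.
O₃ 0.1413: bracket 0.1332–0.1751 → index 151–200; slope 49/0.0419, offset 0.0081.
AQI = 151 + 49/0.0419·0.0081 ≈ 160.47 ⇒ 160.
SO₂: 650.6 lies in 495.7–820.2, so I_lo=151, I_hi=200, C_lo=495.7, C_hi=820.2.
(200−151)/(820.2−495.7) × (650.6−495.7) + 151 = 49/324.5 × 154.9 + 151 ≈ 174.39 → 174.
PM2.5: 353.498 ∈ [314.751, 359.685] ↔ index [301, 500].
301 + (353.498−314.751)·(500−301)/(359.685−314.751) = 301 + 38.747·199/44.934 ≈ 472.60, so AQI = 473.
PM10: row 0–186 (AQI 0–50). (50−0)·(55−0)/(186−0) + 0 = 50·55/186 + 0 ≈ 14.78 → 15.
Sub-indices: NO₂→349, O₃→160, SO₂→174, PM2.5→473, PM10→15. Ranked high→low: 473, 349, 174, 160, 15. Second-highest sub-index = 349.

349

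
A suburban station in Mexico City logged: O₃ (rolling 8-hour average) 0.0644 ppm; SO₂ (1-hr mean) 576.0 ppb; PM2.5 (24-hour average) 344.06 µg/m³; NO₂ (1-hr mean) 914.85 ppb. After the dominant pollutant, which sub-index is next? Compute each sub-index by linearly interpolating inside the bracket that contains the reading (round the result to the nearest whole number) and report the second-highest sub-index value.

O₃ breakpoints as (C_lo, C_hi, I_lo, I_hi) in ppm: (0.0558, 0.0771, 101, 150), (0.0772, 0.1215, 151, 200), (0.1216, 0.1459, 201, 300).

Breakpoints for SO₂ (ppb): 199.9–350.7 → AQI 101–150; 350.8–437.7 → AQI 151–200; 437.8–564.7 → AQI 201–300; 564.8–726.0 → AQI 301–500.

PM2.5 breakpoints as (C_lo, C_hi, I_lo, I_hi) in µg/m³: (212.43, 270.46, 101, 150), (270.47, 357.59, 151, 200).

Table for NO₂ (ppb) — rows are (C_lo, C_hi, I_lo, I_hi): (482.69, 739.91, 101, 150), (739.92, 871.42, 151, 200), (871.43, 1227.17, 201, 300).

213

O₃ 0.0644: bracket 0.0558–0.0771 → index 101–150; slope 49/0.0213, offset 0.0086.
AQI = 101 + 49/0.0213·0.0086 ≈ 120.78 ⇒ 121.
SO₂: 576.0 lies in 564.8–726.0, so I_lo=301, I_hi=500, C_lo=564.8, C_hi=726.0.
(500−301)/(726.0−564.8) × (576.0−564.8) + 301 = 199/161.2 × 11.2 + 301 ≈ 314.83 → 315.
PM2.5: row 270.47–357.59 (AQI 151–200). (200−151)·(344.06−270.47)/(357.59−270.47) + 151 = 49·73.59/87.12 + 151 ≈ 192.39 → 192.
NO₂: row 871.43–1227.17 (AQI 201–300). (300−201)·(914.85−871.43)/(1227.17−871.43) + 201 = 99·43.42/355.74 + 201 ≈ 213.08 → 213.
Sub-indices: O₃→121, SO₂→315, PM2.5→192, NO₂→213. Ranked high→low: 315, 213, 192, 121. Second-highest sub-index = 213.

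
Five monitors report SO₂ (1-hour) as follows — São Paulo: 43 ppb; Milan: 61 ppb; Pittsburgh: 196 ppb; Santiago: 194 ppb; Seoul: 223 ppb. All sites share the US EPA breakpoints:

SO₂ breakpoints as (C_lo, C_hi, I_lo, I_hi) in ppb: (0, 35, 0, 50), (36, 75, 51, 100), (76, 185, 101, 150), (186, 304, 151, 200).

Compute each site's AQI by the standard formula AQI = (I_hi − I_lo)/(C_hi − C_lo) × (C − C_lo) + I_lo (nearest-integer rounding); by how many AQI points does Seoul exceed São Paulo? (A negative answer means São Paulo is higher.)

106

São Paulo: 43 ∈ [36, 75] ↔ index [51, 100].
51 + (43−36)·(100−51)/(75−36) = 51 + 7·49/39 ≈ 59.79, so AQI = 60.
Milan: row 36–75 (AQI 51–100). (100−51)·(61−36)/(75−36) + 51 = 49·25/39 + 51 ≈ 82.41 → 82.
Pittsburgh: row 186–304 (AQI 151–200). (200−151)·(196−186)/(304−186) + 151 = 49·10/118 + 151 ≈ 155.15 → 155.
Santiago: 194 ∈ [186, 304] ↔ index [151, 200].
151 + (194−186)·(200−151)/(304−186) = 151 + 8·49/118 ≈ 154.32, so AQI = 154.
Seoul 223: bracket 186–304 → index 151–200; slope 49/118, offset 37.
AQI = 151 + 49/118·37 ≈ 166.36 ⇒ 166.
AQIs: São Paulo=60, Milan=82, Pittsburgh=155, Santiago=154, Seoul=166. Seoul (166) − São Paulo (60) = 106.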